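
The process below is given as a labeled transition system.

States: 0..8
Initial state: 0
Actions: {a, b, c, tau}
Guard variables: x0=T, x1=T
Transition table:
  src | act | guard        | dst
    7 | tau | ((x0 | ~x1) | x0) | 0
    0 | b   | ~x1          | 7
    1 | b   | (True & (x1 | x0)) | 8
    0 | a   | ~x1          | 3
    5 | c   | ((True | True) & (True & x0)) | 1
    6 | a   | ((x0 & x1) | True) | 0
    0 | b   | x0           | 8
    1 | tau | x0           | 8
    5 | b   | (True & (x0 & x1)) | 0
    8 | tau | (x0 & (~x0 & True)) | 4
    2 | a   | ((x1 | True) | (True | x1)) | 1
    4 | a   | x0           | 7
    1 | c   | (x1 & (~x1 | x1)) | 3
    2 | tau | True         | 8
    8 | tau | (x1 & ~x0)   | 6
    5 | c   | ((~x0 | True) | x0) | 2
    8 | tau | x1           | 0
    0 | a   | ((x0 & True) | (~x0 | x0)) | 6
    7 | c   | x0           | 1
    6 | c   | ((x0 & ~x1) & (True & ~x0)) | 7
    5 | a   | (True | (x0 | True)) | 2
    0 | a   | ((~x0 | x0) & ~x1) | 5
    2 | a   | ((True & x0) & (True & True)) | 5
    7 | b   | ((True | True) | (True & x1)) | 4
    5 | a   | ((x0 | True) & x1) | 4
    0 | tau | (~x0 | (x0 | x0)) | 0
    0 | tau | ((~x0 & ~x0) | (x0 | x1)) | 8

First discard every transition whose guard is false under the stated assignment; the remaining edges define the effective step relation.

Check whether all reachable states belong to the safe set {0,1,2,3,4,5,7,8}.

Answer: INVARIANT VIOLATED at state 6

Working:
Inv-set: {0,1,2,3,4,5,7,8}
R = {0,6,8}
  0: ✓
  6: VIOLATES
  8: ✓
witness against invariant: a → 6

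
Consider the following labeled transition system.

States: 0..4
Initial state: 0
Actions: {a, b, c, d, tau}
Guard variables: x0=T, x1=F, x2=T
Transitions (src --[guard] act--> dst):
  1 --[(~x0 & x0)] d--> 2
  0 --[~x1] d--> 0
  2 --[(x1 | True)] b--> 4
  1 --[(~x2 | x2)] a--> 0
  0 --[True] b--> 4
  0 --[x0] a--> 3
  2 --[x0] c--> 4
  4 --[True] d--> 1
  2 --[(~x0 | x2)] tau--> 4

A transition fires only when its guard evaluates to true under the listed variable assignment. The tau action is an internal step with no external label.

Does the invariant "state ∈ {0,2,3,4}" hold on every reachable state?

Safe = {0,2,3,4}
R = {0,1,3,4}
  0: ok
  1: VIOLATES
  3: ok
  4: ok
counterexample path to 1: b·d

Answer: INVARIANT VIOLATED at state 1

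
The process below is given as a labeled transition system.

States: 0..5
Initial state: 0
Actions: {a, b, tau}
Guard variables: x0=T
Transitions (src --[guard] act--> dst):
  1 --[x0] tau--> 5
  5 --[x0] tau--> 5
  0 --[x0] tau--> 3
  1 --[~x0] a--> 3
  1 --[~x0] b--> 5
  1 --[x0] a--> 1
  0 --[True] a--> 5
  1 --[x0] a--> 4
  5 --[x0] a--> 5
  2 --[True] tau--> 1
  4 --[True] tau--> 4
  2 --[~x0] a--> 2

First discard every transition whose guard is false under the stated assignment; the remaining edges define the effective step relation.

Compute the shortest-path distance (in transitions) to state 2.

Answer: UNREACHABLE

Working:
BFS to 2:
  L0 = {0}
  L1 = {3,5}
2 never appears.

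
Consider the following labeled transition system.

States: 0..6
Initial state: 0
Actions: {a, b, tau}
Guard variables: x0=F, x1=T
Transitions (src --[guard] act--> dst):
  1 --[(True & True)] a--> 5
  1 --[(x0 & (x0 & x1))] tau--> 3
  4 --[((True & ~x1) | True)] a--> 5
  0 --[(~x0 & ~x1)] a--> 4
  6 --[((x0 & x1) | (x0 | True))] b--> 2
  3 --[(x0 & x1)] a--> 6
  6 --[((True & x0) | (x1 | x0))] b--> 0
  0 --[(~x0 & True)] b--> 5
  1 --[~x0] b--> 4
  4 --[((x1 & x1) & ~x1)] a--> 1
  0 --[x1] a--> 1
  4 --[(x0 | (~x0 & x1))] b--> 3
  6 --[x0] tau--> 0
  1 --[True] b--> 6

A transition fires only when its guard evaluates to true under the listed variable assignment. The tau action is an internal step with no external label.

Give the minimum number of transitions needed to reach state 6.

Breadth-first toward 6:
  depth 0: {0}
  depth 1: {1,5}
  depth 2: {4,6}
depth(6)=2, e.g. a·b

Answer: 2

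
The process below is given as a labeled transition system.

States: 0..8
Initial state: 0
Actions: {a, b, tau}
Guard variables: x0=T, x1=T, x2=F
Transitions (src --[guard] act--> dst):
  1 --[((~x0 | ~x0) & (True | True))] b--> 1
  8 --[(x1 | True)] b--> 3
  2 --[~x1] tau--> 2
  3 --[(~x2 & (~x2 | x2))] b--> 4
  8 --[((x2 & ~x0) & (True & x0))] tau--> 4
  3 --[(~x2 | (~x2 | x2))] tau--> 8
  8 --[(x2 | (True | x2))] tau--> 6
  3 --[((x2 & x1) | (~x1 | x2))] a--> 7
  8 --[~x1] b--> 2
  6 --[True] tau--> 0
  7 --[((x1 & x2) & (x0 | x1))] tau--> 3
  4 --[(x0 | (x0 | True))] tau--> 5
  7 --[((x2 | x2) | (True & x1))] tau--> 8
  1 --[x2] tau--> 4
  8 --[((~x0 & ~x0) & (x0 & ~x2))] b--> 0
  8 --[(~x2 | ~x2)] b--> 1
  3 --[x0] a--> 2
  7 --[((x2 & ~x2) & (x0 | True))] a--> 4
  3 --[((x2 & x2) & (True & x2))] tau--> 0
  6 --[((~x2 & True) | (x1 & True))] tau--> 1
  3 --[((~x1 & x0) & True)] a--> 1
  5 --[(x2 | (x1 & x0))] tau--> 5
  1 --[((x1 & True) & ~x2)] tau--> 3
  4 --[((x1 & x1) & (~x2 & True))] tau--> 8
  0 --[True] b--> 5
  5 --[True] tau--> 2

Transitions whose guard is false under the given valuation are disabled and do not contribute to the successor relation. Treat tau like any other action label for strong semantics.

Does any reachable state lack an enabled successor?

Answer: DEADLOCK at state 2

Analysis:
Reach set: {0,2,5}
  0: b→5  [1 out]
  2: ∅  [STUCK]
  5: tau→2  tau→5  [2 out]
witness 2: b·tau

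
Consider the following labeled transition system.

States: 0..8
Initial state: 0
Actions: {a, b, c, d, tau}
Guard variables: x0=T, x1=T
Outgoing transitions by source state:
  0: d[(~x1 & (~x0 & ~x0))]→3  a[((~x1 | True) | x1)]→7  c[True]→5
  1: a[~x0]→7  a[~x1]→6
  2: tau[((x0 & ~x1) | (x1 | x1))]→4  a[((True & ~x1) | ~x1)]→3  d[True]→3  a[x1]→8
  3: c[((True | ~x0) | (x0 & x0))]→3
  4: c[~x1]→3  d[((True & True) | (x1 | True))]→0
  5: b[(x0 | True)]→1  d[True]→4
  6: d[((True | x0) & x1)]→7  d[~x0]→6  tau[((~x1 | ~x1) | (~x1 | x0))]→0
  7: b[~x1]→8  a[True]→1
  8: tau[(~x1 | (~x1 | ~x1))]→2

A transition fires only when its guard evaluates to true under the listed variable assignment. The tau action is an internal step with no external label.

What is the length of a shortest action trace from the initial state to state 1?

Layered search for 1:
  L0 = {0}
  L1 = {5,7}
  L2 = {1,4}
depth(1)=2, e.g. a·a

Answer: 2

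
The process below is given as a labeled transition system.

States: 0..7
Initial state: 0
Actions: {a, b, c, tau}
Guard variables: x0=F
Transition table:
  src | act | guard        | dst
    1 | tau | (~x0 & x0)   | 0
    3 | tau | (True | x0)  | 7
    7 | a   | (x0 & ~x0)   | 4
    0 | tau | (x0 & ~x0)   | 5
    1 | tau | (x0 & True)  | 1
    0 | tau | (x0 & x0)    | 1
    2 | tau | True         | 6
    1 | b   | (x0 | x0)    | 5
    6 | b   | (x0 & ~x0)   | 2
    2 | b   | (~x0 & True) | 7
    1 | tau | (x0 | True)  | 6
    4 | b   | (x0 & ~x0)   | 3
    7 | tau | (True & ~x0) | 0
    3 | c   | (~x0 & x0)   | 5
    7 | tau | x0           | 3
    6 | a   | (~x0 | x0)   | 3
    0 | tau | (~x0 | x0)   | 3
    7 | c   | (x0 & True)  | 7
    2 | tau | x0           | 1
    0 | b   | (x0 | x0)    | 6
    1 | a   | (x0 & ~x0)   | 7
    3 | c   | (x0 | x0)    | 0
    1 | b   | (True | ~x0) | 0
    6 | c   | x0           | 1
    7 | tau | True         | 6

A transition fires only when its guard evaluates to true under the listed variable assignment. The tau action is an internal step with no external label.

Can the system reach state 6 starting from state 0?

After dropping false guards: 9 live edges.
Layer 0: {0}
Layer 1: {3}  now seen {0,3}
Layer 2: {7}  now seen {0,3,7}
Layer 3: {6}  now seen {0,3,6,7}
Reach set: {0,3,6,7}
Path to 6: tau·tau·tau

Answer: REACHABLE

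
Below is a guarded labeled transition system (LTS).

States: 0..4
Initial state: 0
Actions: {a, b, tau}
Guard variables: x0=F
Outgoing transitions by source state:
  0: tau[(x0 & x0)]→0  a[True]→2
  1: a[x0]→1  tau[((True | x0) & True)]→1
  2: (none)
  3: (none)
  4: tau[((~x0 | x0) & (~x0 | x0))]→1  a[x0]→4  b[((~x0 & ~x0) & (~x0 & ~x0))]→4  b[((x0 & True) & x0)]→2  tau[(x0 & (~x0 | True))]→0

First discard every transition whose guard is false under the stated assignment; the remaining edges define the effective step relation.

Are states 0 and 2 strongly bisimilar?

Answer: NOT BISIMILAR

Working:
Compute ~ classes (split until stable):
  π0 = {{0,1,2,3,4}}
  π1 = {{0},{1},{2,3},{4}}
stable after 2 split(s): 4 block(s)
[0]={0}  [2]={2,3}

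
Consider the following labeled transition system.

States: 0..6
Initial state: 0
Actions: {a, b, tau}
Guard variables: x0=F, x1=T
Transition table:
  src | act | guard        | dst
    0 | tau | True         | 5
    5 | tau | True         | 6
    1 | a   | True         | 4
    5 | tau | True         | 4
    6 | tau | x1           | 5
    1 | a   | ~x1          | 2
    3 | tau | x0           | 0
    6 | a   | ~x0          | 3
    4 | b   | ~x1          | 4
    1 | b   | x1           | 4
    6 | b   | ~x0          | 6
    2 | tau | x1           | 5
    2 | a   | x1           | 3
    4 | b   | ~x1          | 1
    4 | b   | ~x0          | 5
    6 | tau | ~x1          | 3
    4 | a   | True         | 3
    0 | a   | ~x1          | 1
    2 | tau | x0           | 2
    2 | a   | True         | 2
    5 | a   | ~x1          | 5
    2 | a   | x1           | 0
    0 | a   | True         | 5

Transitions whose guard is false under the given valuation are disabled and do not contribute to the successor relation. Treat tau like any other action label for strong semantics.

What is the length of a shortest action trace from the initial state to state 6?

Layered search for 6:
  depth 0: {0}
  depth 1: {5}
  depth 2: {4,6}
first hit 6 at d=2 via a·tau

Answer: 2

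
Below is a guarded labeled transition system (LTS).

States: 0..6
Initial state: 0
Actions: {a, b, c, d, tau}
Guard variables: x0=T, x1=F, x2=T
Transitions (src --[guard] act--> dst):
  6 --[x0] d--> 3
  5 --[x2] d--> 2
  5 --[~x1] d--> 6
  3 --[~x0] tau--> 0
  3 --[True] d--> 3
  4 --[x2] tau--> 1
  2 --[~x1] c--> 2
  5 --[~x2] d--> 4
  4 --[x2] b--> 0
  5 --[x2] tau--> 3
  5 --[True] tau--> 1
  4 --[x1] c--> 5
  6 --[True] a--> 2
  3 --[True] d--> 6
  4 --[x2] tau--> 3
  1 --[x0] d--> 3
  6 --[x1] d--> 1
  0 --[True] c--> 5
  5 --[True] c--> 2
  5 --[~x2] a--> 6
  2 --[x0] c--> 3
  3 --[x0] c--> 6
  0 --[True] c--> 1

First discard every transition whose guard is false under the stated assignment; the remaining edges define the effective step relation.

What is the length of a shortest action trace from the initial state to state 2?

BFS to 2:
  L0 = {0}
  L1 = {1,5}
  L2 = {2,3,6}
depth(2)=2, e.g. c·c

Answer: 2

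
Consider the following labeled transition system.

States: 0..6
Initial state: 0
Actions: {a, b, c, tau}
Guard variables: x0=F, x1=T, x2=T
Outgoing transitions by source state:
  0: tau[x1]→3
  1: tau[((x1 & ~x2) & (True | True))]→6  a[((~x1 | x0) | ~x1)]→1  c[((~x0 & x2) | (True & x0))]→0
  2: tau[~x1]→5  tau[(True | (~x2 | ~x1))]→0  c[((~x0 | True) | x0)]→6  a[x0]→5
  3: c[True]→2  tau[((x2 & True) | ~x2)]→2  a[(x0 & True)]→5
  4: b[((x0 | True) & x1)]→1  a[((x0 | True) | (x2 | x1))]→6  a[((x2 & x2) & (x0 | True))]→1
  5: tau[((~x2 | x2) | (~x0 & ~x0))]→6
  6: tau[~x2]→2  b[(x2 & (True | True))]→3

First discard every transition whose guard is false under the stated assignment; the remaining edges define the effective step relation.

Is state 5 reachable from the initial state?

Answer: UNREACHABLE

Trace:
After dropping false guards: 11 live edges.
L0 = {0}
L1 = {3}  now seen {0,3}
L2 = {2}  now seen {0,2,3}
L3 = {6}  now seen {0,2,3,6}
Reachable = {0,2,3,6}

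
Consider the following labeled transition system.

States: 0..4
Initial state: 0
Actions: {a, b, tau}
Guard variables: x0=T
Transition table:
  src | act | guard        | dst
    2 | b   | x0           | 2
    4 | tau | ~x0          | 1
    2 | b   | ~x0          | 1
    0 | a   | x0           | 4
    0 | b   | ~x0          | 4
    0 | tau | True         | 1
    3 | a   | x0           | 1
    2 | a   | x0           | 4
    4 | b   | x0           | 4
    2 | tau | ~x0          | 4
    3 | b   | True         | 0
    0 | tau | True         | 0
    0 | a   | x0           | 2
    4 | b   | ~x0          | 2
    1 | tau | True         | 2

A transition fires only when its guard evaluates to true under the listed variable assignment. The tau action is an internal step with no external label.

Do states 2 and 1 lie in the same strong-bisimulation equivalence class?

Answer: NOT BISIMILAR

Trace:
Bisimulation quotient by refinement:
  round 0: {{0,1,2,3,4}}
  round 1: {{0},{1},{2,3},{4}}
  round 2: {{0},{1},{2},{3},{4}}
stable after 3 split(s): 5 block(s)
2∈{2}, 1∈{1}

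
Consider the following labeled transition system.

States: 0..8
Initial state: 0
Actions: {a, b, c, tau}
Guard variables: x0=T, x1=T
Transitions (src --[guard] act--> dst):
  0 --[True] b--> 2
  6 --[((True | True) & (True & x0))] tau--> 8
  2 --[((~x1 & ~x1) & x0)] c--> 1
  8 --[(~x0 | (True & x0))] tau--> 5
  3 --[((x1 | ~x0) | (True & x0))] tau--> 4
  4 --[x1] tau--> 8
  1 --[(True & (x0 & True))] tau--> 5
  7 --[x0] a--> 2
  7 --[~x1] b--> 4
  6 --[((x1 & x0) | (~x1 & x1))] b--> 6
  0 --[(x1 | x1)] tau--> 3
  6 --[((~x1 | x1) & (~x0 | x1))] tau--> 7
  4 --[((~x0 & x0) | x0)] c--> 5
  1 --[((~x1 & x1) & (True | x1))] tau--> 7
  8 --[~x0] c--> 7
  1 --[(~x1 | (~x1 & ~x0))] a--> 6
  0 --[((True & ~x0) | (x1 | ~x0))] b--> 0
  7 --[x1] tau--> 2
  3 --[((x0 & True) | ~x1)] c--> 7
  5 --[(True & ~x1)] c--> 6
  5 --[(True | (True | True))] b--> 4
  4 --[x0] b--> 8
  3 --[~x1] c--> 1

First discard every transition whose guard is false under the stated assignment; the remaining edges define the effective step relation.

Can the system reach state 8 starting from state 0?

Answer: REACHABLE

Working:
16 transition(s) survive guard evaluation.
Layer 0: {0}
Layer 1: {2,3}  total {0,2,3}
Layer 2: {4,7}  total {0,2,3,4,7}
Layer 3: {5,8}  total {0,2,3,4,5,7,8}
Reachable = {0,2,3,4,5,7,8}
trace reaching 8: tau·tau·tau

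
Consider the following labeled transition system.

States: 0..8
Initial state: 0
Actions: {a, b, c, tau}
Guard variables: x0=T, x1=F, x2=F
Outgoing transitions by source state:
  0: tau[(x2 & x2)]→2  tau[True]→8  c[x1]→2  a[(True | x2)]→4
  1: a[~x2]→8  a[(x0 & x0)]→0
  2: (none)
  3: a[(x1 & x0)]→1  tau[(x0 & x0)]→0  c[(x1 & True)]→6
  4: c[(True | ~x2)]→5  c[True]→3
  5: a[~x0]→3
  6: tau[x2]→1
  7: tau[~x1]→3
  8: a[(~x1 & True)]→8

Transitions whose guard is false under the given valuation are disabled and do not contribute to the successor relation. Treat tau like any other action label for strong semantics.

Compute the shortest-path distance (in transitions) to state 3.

Answer: 2

Analysis:
Layered search for 3:
  L0 = {0}
  L1 = {4,8}
  L2 = {3,5}
first hit 3 at d=2 via a·c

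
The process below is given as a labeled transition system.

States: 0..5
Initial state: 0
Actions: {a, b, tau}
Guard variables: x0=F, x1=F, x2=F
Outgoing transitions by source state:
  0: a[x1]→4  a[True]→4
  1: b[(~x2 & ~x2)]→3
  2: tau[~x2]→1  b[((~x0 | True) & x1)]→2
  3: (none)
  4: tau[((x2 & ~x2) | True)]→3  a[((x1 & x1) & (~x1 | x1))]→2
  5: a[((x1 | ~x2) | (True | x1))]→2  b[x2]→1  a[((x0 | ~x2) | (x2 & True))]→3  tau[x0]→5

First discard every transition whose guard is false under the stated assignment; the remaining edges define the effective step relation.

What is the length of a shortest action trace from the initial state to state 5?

Answer: UNREACHABLE

Trace:
BFS to 5:
  L0 = {0}
  L1 = {4}
  L2 = {3}
5 never appears.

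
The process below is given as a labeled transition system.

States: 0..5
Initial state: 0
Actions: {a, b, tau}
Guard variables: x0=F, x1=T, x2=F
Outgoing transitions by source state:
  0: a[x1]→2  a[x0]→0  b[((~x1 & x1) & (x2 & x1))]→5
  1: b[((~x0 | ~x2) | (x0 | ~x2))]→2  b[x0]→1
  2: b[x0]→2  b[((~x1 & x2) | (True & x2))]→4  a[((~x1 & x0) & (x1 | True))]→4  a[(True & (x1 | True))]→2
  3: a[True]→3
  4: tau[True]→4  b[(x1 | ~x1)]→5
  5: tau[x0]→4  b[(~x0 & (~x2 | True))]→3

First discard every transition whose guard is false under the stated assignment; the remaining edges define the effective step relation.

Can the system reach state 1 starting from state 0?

Answer: UNREACHABLE

Analysis:
After dropping false guards: 7 live edges.
L0 = {0}
L1 = {2}  cumulative {0,2}
R = {0,2}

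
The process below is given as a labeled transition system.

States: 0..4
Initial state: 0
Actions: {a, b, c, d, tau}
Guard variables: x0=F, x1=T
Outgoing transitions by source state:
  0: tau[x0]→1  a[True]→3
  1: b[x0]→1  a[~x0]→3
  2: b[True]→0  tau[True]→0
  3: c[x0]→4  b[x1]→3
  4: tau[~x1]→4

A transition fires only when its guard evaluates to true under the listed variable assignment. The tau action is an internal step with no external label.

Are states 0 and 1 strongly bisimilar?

Answer: BISIMILAR

Trace:
Bisimulation quotient by refinement:
  π0 = {{0,1,2,3,4}}
  π1 = {{0,1},{2},{3},{4}}
4 equivalence class(es) (converged in 2)
[0]={0,1}  [1]={0,1}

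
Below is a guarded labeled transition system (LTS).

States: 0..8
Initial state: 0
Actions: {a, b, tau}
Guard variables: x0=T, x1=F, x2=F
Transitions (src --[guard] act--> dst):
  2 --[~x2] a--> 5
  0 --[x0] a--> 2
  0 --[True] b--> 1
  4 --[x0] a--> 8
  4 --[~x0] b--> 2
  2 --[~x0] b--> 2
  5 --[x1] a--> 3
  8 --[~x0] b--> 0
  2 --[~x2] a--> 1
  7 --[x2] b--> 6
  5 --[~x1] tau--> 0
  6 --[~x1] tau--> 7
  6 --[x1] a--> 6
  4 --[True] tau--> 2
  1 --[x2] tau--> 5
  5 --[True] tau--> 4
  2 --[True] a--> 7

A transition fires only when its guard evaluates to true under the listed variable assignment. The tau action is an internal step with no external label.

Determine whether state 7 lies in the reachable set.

Answer: REACHABLE

Working:
After dropping false guards: 10 live edges.
L0 = {0}
L1 = {1,2}  now seen {0,1,2}
L2 = {5,7}  now seen {0,1,2,5,7}
L3 = {4}  now seen {0,1,2,4,5,7}
L4 = {8}  now seen {0,1,2,4,5,7,8}
R = {0,1,2,4,5,7,8}
witness 7: a·a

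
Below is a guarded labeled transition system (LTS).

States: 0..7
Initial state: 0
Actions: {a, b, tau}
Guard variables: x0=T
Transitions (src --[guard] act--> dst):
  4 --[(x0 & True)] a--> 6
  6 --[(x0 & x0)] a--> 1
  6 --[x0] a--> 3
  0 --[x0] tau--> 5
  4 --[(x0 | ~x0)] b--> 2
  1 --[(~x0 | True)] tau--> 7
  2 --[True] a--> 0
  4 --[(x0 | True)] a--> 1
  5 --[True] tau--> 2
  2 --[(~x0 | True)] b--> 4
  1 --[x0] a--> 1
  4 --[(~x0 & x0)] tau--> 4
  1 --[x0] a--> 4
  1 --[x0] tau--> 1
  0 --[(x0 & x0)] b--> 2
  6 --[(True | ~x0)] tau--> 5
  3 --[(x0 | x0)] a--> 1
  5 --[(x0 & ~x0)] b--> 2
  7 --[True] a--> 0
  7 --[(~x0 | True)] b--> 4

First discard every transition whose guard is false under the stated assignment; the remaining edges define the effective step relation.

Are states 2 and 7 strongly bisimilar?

Answer: BISIMILAR

Analysis:
Refine partition for ~:
  π0 = {{0,1,2,3,4,5,6,7}}
  π1 = {{0},{1,6},{2,4,7},{3},{5}}
  π2 = {{0},{1},{2,7},{3},{4},{5},{6}}
Fixed point at round 3; 7 class(es).
[2]={2,7}  [7]={2,7}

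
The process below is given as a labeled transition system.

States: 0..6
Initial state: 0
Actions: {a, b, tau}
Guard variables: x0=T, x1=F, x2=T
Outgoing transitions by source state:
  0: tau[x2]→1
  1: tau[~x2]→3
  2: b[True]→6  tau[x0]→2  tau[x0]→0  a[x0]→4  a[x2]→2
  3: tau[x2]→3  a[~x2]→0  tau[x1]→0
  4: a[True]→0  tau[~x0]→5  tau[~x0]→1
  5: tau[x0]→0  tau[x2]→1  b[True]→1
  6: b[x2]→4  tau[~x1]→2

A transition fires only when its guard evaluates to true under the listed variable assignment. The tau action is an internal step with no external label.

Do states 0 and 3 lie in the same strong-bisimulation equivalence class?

Bisimulation quotient by refinement:
  round 0: {{0,1,2,3,4,5,6}}
  round 1: {{0,3},{1},{2},{4},{5,6}}
  round 2: {{0},{1},{2},{3},{4},{5},{6}}
stable after 3 split(s): 7 block(s)
class of 0: {0}; class of 3: {3}

Answer: NOT BISIMILAR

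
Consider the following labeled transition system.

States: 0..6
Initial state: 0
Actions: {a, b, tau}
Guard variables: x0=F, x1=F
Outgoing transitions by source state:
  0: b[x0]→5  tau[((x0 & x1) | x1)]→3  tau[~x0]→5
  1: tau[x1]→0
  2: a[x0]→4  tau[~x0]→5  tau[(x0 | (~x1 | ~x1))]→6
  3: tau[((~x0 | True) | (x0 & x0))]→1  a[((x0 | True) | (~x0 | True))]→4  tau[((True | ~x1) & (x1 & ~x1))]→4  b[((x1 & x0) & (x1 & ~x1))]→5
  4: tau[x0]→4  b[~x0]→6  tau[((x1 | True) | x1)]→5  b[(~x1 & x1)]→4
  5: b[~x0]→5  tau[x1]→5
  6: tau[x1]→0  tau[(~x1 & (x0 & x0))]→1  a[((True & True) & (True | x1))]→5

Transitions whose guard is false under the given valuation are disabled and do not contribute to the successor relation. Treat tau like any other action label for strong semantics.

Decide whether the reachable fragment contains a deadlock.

Reachable = {0,5}
  0: tau→5  [1 exit(s)]
  5: b→5  [1 exit(s)]

Answer: DEADLOCK-FREE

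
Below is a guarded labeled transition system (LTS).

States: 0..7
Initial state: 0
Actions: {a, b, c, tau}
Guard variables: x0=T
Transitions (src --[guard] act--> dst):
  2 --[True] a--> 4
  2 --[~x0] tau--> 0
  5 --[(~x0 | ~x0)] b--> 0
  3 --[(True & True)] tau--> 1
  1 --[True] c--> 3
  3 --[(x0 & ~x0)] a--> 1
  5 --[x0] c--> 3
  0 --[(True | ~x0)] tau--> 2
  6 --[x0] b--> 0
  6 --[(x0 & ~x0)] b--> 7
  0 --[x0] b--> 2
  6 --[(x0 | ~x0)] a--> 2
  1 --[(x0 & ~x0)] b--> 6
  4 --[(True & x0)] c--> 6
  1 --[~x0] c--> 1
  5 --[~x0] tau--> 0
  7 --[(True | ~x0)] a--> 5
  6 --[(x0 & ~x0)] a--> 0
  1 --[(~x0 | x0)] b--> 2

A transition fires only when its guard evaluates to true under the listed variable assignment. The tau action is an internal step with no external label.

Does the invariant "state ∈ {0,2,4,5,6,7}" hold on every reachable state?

Allowed set {0,2,4,5,6,7}
Reachable = {0,2,4,6}
  0: ok
  2: ok
  4: ok
  6: ok

Answer: INVARIANT HOLDS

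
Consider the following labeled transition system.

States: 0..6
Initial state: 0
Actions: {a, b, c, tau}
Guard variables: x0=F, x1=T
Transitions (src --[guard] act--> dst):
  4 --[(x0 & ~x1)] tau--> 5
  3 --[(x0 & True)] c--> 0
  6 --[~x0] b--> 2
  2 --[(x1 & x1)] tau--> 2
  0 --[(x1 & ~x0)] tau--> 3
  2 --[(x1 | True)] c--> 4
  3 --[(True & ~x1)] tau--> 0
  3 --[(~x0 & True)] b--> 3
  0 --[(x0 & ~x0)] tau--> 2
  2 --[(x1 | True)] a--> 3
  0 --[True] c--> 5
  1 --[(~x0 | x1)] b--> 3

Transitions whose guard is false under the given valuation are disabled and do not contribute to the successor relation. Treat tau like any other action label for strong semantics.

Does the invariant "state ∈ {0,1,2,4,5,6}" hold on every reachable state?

Inv-set: {0,1,2,4,5,6}
Reachable = {0,3,5}
  0: ✓
  3: VIOLATES
  5: ✓
counterexample path to 3: tau

Answer: INVARIANT VIOLATED at state 3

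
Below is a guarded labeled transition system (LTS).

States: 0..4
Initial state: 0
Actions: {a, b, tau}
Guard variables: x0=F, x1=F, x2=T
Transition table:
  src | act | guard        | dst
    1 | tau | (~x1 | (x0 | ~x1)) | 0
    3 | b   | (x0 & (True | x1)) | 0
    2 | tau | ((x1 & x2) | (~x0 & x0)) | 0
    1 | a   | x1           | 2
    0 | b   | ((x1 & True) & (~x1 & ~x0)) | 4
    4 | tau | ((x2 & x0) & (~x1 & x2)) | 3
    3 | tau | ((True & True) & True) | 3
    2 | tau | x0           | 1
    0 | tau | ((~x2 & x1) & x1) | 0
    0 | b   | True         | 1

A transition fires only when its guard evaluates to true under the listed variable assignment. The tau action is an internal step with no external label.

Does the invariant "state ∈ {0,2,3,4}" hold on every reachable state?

Answer: INVARIANT VIOLATED at state 1

Analysis:
Inv-set: {0,2,3,4}
Reach set: {0,1}
  0: ok
  1: VIOLATES
witness against invariant: b → 1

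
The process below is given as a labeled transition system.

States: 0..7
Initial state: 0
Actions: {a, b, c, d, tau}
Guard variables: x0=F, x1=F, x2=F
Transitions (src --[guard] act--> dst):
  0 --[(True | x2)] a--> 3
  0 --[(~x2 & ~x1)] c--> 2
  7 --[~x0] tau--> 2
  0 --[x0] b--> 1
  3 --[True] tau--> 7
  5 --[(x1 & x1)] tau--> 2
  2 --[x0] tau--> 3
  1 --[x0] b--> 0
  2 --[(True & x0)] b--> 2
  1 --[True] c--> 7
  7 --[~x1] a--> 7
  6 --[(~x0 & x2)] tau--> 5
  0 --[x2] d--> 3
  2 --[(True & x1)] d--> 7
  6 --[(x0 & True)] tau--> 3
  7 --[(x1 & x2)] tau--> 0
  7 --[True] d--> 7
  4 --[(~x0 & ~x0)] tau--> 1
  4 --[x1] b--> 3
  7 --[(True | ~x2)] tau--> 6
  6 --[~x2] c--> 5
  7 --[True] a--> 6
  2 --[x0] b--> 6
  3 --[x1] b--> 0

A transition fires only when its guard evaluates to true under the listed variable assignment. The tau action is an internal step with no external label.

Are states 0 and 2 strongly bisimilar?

Answer: NOT BISIMILAR

Trace:
Bisimulation quotient by refinement:
  P[0] = {{0,1,2,3,4,5,6,7}}
  P[1] = {{0},{1,6},{2,5},{3,4},{7}}
  P[2] = {{0},{1},{2,5},{3},{4},{6},{7}}
7 equivalence class(es) (converged in 3)
0∈{0}, 2∈{2,5}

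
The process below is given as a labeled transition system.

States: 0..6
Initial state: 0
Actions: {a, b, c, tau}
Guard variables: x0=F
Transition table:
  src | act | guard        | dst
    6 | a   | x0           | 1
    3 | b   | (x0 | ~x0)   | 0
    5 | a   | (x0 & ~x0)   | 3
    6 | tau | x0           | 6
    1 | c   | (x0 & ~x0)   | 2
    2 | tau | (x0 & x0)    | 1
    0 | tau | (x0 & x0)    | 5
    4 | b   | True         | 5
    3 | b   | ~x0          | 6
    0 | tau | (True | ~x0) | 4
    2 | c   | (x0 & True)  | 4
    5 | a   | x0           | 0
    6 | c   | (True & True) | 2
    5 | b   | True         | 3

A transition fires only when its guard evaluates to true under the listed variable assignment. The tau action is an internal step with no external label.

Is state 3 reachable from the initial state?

After dropping false guards: 6 live edges.
depth 0: {0}
depth 1: {4}  now seen {0,4}
depth 2: {5}  now seen {0,4,5}
depth 3: {3}  now seen {0,3,4,5}
depth 4: {6}  now seen {0,3,4,5,6}
depth 5: {2}  now seen {0,2,3,4,5,6}
R = {0,2,3,4,5,6}
trace reaching 3: tau·b·b

Answer: REACHABLE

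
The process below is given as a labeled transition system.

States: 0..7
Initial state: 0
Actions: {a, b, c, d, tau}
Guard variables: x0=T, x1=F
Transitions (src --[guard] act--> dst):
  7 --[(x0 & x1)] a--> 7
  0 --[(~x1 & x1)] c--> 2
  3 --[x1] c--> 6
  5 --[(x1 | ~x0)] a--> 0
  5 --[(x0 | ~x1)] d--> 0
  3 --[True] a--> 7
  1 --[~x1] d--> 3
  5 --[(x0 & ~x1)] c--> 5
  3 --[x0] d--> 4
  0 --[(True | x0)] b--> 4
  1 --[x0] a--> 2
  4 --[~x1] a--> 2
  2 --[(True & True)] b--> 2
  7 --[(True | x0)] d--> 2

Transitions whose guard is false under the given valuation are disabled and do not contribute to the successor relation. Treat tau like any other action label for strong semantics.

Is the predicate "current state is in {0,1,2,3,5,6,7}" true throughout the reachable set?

Answer: INVARIANT VIOLATED at state 4

Analysis:
Safe = {0,1,2,3,5,6,7}
Reachable = {0,2,4}
  0: ok
  2: ok
  4: ✗ unsafe
witness against invariant: b → 4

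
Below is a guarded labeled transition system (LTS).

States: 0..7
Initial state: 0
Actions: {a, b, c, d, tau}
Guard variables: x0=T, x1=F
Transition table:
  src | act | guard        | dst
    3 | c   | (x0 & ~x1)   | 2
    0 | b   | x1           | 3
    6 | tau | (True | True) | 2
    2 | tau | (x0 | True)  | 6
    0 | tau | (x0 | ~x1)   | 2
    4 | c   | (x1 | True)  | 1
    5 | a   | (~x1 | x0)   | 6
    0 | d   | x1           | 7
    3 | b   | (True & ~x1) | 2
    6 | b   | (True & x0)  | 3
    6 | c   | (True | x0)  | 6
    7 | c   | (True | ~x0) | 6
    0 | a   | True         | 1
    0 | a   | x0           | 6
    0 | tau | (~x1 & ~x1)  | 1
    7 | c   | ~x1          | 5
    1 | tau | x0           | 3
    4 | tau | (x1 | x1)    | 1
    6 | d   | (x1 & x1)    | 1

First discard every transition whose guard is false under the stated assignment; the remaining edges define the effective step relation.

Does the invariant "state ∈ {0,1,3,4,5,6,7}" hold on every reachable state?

Answer: INVARIANT VIOLATED at state 2

Analysis:
Safe = {0,1,3,4,5,6,7}
Reachable = {0,1,2,3,6}
  0: ok
  1: ok
  2: ✗ unsafe
  3: ok
  6: ok
reach 2 via tau — violates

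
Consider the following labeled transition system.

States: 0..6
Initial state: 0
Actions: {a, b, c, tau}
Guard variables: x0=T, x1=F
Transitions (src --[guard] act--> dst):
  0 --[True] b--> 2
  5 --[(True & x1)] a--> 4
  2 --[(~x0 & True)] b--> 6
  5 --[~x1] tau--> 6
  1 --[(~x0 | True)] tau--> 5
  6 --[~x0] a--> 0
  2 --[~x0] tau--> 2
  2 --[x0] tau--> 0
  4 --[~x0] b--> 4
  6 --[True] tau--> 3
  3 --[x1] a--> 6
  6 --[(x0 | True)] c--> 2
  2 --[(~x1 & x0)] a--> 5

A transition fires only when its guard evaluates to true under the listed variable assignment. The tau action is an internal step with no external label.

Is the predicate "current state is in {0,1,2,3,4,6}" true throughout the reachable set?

Answer: INVARIANT VIOLATED at state 5

Analysis:
Inv-set: {0,1,2,3,4,6}
Reach set: {0,2,3,5,6}
  0: ✓
  2: ✓
  3: ✓
  5: outside
  6: ✓
witness against invariant: b·a → 5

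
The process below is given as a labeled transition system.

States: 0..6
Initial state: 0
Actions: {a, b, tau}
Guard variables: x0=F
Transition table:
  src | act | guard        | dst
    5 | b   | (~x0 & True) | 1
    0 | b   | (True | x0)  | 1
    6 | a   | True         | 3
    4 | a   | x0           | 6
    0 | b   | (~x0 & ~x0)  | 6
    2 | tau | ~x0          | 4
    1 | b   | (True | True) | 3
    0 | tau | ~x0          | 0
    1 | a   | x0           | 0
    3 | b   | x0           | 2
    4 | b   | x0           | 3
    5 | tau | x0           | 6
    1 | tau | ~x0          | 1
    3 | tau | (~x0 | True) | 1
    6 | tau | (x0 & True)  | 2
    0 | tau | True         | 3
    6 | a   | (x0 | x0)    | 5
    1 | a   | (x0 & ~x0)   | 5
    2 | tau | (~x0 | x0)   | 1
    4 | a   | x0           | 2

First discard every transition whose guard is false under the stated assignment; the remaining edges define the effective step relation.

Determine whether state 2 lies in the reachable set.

After dropping false guards: 11 live edges.
L0 = {0}
L1 = {1,3,6}  total {0,1,3,6}
R = {0,1,3,6}

Answer: UNREACHABLE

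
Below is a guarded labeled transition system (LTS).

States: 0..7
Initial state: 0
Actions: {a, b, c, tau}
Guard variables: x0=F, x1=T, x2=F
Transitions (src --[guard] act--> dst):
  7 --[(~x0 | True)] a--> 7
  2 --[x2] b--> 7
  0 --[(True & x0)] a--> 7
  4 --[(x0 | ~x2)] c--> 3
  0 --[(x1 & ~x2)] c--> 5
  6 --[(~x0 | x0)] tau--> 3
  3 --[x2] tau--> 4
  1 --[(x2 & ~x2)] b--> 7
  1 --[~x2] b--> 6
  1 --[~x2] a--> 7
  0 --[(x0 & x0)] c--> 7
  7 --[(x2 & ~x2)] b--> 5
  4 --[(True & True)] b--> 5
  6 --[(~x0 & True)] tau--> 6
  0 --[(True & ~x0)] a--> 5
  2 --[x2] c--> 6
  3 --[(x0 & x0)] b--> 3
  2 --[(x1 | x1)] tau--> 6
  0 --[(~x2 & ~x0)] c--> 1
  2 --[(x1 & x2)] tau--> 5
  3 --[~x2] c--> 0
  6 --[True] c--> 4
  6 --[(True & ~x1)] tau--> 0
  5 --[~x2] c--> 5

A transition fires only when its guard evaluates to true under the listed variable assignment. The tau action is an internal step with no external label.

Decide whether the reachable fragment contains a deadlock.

Answer: DEADLOCK-FREE

Trace:
R = {0,1,3,4,5,6,7}
  0: a→5  c→1  c→5  [deg 3]
  1: a→7  b→6  [deg 2]
  3: c→0  [deg 1]
  4: b→5  c→3  [deg 2]
  5: c→5  [deg 1]
  6: c→4  tau→3  tau→6  [deg 3]
  7: a→7  [deg 1]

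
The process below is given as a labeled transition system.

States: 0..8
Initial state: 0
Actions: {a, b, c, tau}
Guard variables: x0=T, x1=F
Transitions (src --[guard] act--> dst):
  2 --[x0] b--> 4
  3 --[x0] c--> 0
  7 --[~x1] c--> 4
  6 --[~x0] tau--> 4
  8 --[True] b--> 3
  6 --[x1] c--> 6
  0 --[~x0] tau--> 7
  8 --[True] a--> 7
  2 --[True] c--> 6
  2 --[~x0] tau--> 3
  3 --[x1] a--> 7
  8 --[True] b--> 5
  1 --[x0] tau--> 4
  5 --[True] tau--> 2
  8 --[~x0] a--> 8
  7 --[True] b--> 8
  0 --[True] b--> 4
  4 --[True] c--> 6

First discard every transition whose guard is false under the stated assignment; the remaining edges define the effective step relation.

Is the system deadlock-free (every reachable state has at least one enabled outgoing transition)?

Answer: DEADLOCK at state 6

Trace:
R = {0,4,6}
  0: b→4  [1 exit(s)]
  4: c→6  [1 exit(s)]
  6: ∅  [no exit]
witness 6: b·c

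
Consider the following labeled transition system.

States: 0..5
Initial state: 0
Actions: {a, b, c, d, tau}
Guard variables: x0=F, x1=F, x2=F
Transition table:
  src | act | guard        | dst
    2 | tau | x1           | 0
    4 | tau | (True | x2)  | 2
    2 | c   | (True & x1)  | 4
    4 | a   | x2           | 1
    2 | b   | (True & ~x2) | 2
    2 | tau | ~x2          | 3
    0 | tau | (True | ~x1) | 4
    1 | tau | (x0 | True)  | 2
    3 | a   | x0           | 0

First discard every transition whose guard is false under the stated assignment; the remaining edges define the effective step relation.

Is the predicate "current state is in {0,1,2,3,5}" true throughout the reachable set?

Inv-set: {0,1,2,3,5}
Reach set: {0,2,3,4}
  0: safe
  2: safe
  3: safe
  4: outside
witness against invariant: tau → 4

Answer: INVARIANT VIOLATED at state 4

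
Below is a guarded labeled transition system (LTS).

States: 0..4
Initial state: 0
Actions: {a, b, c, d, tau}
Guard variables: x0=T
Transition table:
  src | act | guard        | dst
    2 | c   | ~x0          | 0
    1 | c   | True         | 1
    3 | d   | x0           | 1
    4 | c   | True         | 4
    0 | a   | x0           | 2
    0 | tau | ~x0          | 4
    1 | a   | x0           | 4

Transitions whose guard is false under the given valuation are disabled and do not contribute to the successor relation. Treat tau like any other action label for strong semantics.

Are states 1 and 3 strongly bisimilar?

Bisimulation quotient by refinement:
  round 0: {{0,1,2,3,4}}
  round 1: {{0},{1},{2},{3},{4}}
5 equivalence class(es) (converged in 2)
1∈{1}, 3∈{3}

Answer: NOT BISIMILAR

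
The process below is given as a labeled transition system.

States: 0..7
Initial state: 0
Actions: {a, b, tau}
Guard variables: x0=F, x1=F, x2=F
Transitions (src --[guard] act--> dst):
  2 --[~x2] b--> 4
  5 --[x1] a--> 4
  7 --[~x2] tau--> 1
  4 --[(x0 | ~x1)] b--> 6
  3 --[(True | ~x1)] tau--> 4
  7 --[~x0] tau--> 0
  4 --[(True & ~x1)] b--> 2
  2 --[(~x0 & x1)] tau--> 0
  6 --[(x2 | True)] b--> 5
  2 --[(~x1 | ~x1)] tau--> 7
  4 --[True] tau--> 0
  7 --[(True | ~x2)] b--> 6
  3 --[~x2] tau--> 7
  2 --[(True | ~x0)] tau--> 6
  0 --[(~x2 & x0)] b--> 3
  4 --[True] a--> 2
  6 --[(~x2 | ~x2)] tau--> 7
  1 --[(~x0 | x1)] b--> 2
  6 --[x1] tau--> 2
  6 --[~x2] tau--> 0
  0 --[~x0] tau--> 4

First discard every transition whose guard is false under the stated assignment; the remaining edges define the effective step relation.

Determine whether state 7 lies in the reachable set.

Answer: REACHABLE

Analysis:
Guard filter leaves 17 enabled edge(s).
Layer 0: {0}
Layer 1: {4}  now seen {0,4}
Layer 2: {2,6}  now seen {0,2,4,6}
Layer 3: {5,7}  now seen {0,2,4,5,6,7}
Layer 4: {1}  now seen {0,1,2,4,5,6,7}
Reachable = {0,1,2,4,5,6,7}
trace reaching 7: tau·b·tau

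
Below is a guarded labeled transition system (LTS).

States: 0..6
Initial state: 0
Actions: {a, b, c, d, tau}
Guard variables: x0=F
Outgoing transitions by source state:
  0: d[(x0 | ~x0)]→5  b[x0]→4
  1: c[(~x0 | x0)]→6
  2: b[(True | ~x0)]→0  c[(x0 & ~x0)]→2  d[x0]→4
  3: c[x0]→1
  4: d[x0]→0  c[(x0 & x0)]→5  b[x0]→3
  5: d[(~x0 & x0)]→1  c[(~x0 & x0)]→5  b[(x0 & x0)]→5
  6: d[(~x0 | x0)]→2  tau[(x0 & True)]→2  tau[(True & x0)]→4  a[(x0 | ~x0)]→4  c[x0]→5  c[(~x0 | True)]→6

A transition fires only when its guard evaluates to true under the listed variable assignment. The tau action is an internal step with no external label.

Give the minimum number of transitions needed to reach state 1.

Answer: UNREACHABLE

Trace:
Layered search for 1:
  depth 0: {0}
  depth 1: {5}
1 never appears.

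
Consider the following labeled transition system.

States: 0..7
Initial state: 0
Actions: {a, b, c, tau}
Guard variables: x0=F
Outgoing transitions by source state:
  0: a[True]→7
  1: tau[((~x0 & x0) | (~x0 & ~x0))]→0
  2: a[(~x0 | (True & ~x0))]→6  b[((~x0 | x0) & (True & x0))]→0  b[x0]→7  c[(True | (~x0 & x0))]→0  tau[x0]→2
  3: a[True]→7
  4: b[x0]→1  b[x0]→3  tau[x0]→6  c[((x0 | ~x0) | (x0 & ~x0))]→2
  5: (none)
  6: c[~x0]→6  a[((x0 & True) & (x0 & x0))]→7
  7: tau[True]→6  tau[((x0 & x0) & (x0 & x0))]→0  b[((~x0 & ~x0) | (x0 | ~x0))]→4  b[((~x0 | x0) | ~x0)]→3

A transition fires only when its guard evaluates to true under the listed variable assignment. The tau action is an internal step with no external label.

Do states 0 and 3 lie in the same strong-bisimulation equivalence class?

Compute ~ classes (split until stable):
  round 0: {{0,1,2,3,4,5,6,7}}
  round 1: {{0,3},{1},{2},{4,6},{5},{7}}
  round 2: {{0,3},{1},{2},{4},{5},{6},{7}}
stable after 3 split(s): 7 block(s)
[0]={0,3}  [3]={0,3}

Answer: BISIMILAR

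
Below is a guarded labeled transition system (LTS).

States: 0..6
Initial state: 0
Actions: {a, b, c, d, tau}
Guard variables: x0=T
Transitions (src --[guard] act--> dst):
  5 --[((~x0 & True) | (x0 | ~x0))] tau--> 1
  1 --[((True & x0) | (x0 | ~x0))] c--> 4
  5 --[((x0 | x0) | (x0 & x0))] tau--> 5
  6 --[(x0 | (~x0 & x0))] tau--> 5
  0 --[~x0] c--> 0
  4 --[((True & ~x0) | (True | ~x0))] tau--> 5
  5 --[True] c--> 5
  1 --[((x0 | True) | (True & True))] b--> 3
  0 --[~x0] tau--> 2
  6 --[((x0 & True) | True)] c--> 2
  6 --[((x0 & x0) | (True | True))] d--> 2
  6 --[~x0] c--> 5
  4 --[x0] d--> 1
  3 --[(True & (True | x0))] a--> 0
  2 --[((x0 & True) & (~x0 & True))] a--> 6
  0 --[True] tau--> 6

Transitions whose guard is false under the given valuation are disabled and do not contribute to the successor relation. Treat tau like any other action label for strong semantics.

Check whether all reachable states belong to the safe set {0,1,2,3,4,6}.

Answer: INVARIANT VIOLATED at state 5

Analysis:
Allowed set {0,1,2,3,4,6}
R = {0,1,2,3,4,5,6}
  0: ✓
  1: ✓
  2: ✓
  3: ✓
  4: ✓
  5: VIOLATES
  6: ✓
reach 5 via tau·tau — violates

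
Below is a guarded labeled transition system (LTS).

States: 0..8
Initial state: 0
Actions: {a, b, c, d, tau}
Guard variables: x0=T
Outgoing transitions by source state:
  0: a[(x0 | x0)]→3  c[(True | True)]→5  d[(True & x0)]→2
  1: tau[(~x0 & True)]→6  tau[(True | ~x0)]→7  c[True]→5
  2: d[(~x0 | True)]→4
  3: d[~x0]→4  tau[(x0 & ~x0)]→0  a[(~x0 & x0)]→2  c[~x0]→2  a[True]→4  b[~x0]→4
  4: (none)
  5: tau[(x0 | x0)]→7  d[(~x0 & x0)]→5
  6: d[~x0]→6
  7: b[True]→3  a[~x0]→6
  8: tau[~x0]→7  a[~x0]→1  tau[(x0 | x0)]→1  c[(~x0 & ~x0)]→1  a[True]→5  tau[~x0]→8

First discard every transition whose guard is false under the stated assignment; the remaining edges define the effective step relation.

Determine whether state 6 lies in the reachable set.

11 transition(s) survive guard evaluation.
depth 0: {0}
depth 1: {2,3,5}  now seen {0,2,3,5}
depth 2: {4,7}  now seen {0,2,3,4,5,7}
R = {0,2,3,4,5,7}

Answer: UNREACHABLE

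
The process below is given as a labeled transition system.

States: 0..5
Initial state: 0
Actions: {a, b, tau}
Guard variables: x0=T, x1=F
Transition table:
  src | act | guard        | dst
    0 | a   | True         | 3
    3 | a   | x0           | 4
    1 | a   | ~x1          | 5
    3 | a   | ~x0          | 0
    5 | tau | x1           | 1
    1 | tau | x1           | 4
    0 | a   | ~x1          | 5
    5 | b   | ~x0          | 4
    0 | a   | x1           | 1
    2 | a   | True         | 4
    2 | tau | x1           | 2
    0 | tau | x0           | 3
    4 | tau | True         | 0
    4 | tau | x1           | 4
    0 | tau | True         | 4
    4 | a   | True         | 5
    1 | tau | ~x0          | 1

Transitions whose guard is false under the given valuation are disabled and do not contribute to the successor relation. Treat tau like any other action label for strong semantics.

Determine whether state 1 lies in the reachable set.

Answer: UNREACHABLE

Trace:
9 transition(s) survive guard evaluation.
depth 0: {0}
depth 1: {3,4,5}  total {0,3,4,5}
R = {0,3,4,5}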